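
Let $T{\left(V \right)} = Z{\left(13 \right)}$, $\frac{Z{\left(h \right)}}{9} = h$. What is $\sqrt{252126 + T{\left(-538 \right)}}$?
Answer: $3 \sqrt{28027} \approx 502.24$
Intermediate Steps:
$Z{\left(h \right)} = 9 h$
$T{\left(V \right)} = 117$ ($T{\left(V \right)} = 9 \cdot 13 = 117$)
$\sqrt{252126 + T{\left(-538 \right)}} = \sqrt{252126 + 117} = \sqrt{252243} = 3 \sqrt{28027}$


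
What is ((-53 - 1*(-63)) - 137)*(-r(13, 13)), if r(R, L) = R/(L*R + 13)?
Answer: 127/14 ≈ 9.0714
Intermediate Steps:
r(R, L) = R/(13 + L*R)
((-53 - 1*(-63)) - 137)*(-r(13, 13)) = ((-53 - 1*(-63)) - 137)*(-13/(13 + 13*13)) = ((-53 + 63) - 137)*(-13/(13 + 169)) = (10 - 137)*(-13/182) = -(-127)*13*(1/182) = -(-127)/14 = -127*(-1/14) = 127/14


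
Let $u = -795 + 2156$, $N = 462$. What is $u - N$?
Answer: $899$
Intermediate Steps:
$u = 1361$
$u - N = 1361 - 462 = 899$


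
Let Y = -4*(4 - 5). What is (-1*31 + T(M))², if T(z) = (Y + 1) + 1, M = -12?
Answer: 625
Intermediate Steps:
Y = 4 (Y = -4*(-1) = 4)
T(z) = 6 (T(z) = (4 + 1) + 1 = 5 + 1 = 6)
(-1*31 + T(M))² = (-1*31 + 6)² = (-31 + 6)² = (-25)² = 625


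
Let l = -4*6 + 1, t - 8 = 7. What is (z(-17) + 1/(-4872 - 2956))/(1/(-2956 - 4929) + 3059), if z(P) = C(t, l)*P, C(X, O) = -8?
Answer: 441811905/9937528168 ≈ 0.044459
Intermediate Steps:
t = 15 (t = 8 + 7 = 15)
l = -23 (l = -24 + 1 = -23)
z(P) = -8*P
(z(-17) + 1/(-4872 - 2956))/(1/(-2956 - 4929) + 3059) = (-8*(-17) + 1/(-4872 - 2956))/(1/(-2956 - 4929) + 3059) = (136 + 1/(-7828))/(1/(-7885) + 3059) = (136 - 1/7828)/(-1/7885 + 3059) = 1064607/(7828*(24120214/7885)) = (1064607/7828)*(7885/24120214) = 441811905/9937528168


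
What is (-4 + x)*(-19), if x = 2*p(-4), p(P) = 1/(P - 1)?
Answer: 418/5 ≈ 83.600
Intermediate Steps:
p(P) = 1/(-1 + P)
x = -⅖ (x = 2/(-1 - 4) = 2/(-5) = 2*(-⅕) = -⅖ ≈ -0.40000)
(-4 + x)*(-19) = (-4 - ⅖)*(-19) = -22/5*(-19) = 418/5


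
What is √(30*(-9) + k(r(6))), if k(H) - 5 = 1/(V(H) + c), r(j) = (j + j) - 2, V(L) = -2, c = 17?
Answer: I*√59610/15 ≈ 16.277*I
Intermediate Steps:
r(j) = -2 + 2*j (r(j) = 2*j - 2 = -2 + 2*j)
k(H) = 76/15 (k(H) = 5 + 1/(-2 + 17) = 5 + 1/15 = 76/15)
√(30*(-9) + k(r(6))) = √(30*(-9) + 76/15) = √(-270 + 76/15) = √(-3974/15) = I*√59610/15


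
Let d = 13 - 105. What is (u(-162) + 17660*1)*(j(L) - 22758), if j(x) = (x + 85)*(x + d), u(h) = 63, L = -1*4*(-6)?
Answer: -534702910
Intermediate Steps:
L = 24 (L = -4*(-6) = 24)
d = -92
j(x) = (-92 + x)*(85 + x) (j(x) = (x + 85)*(x - 92) = (85 + x)*(-92 + x) = (-92 + x)*(85 + x))
(u(-162) + 17660*1)*(j(L) - 22758) = (63 + 17660*1)*((-7820 + 24**2 - 7*24) - 22758) = (63 + 17660)*((-7820 + 576 - 168) - 22758) = 17723*(-7412 - 22758) = 17723*(-30170) = -534702910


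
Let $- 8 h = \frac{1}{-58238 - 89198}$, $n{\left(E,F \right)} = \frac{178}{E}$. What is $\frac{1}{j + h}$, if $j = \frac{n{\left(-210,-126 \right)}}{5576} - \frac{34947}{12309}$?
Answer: $- \frac{785309007840}{2229722569327} \approx -0.3522$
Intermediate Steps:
$h = \frac{1}{1179488}$ ($h = - \frac{1}{8 \left(-58238 - 89198\right)} = - \frac{1}{8 \left(-147436\right)} = \left(- \frac{1}{8}\right) \left(- \frac{1}{147436}\right) = \frac{1}{1179488} \approx 8.4783 \cdot 10^{-7}$)
$j = - \frac{620056517}{218384040}$ ($j = \frac{178 \frac{1}{-210}}{5576} - \frac{34947}{12309} = 178 \left(- \frac{1}{210}\right) \frac{1}{5576} - \frac{1059}{373} = \left(- \frac{89}{105}\right) \frac{1}{5576} - \frac{1059}{373} = - \frac{89}{585480} - \frac{1059}{373} = - \frac{620056517}{218384040} \approx -2.8393$)
$\frac{1}{j + h} = \frac{1}{- \frac{620056517}{218384040} + \frac{1}{1179488}} = \frac{1}{- \frac{2229722569327}{785309007840}} = - \frac{785309007840}{2229722569327}$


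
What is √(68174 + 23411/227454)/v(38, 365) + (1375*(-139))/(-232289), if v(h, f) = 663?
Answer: 191125/232289 + √3527009174861778/150802002 ≈ 1.2166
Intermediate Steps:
√(68174 + 23411/227454)/v(38, 365) + (1375*(-139))/(-232289) = √(68174 + 23411/227454)/663 + (1375*(-139))/(-232289) = √(68174 + 23411*(1/227454))*(1/663) - 191125*(-1/232289) = √(68174 + 23411/227454)*(1/663) + 191125/232289 = √(15506472407/227454)*(1/663) + 191125/232289 = (√3527009174861778/227454)*(1/663) + 191125/232289 = √3527009174861778/150802002 + 191125/232289 = 191125/232289 + √3527009174861778/150802002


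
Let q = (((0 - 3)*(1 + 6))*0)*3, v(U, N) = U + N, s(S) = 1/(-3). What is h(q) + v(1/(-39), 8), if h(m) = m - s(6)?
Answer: 108/13 ≈ 8.3077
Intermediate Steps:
s(S) = -1/3
v(U, N) = N + U
q = 0 (q = (-3*7*0)*3 = -21*0*3 = 0*3 = 0)
h(m) = 1/3 + m (h(m) = m - 1*(-1/3) = m + 1/3 = 1/3 + m)
h(q) + v(1/(-39), 8) = (1/3 + 0) + (8 + 1/(-39)) = 1/3 + (8 - 1/39) = 1/3 + 311/39 = 108/13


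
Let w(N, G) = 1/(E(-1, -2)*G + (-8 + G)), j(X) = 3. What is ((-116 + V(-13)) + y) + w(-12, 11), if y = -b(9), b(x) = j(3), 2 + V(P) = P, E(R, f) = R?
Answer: -1073/8 ≈ -134.13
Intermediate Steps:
V(P) = -2 + P
w(N, G) = -⅛ (w(N, G) = 1/(-G + (-8 + G)) = 1/(-8) = -⅛)
b(x) = 3
y = -3 (y = -1*3 = -3)
((-116 + V(-13)) + y) + w(-12, 11) = ((-116 + (-2 - 13)) - 3) - ⅛ = ((-116 - 15) - 3) - ⅛ = (-131 - 3) - ⅛ = -134 - ⅛ = -1073/8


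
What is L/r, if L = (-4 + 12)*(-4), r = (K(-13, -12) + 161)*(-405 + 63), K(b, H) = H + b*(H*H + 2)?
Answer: -16/299079 ≈ -5.3498e-5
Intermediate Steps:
K(b, H) = H + b*(2 + H**2) (K(b, H) = H + b*(H**2 + 2) = H + b*(2 + H**2))
r = 598158 (r = ((-12 + 2*(-13) - 13*(-12)**2) + 161)*(-405 + 63) = ((-12 - 26 - 13*144) + 161)*(-342) = ((-12 - 26 - 1872) + 161)*(-342) = (-1910 + 161)*(-342) = -1749*(-342) = 598158)
L = -32 (L = 8*(-4) = -32)
L/r = -32/598158 = -32*1/598158 = -16/299079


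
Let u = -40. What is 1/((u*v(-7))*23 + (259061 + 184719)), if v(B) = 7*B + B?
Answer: 1/495300 ≈ 2.0190e-6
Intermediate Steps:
v(B) = 8*B
1/((u*v(-7))*23 + (259061 + 184719)) = 1/(-320*(-7)*23 + (259061 + 184719)) = 1/(-40*(-56)*23 + 443780) = 1/(2240*23 + 443780) = 1/(51520 + 443780) = 1/495300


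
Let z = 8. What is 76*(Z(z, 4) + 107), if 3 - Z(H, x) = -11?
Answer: 9196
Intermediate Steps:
Z(H, x) = 14 (Z(H, x) = 3 - 1*(-11) = 3 + 11 = 14)
76*(Z(z, 4) + 107) = 76*(14 + 107) = 76*121 = 9196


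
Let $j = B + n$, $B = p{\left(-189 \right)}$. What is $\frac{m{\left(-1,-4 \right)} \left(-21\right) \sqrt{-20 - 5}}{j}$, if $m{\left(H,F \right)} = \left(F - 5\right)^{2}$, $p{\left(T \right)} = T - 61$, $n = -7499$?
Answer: $\frac{45 i}{41} \approx 1.0976 i$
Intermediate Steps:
$p{\left(T \right)} = -61 + T$
$B = -250$ ($B = -61 - 189 = -250$)
$m{\left(H,F \right)} = \left(-5 + F\right)^{2}$
$j = -7749$ ($j = -250 - 7499 = -7749$)
$\frac{m{\left(-1,-4 \right)} \left(-21\right) \sqrt{-20 - 5}}{j} = \frac{\left(-5 - 4\right)^{2} \left(-21\right) \sqrt{-20 - 5}}{-7749} = \left(-9\right)^{2} \left(-21\right) \sqrt{-25} \left(- \frac{1}{7749}\right) = 81 \left(-21\right) 5 i \left(- \frac{1}{7749}\right) = - 1701 \cdot 5 i \left(- \frac{1}{7749}\right) = - 8505 i \left(- \frac{1}{7749}\right) = \frac{45 i}{41}$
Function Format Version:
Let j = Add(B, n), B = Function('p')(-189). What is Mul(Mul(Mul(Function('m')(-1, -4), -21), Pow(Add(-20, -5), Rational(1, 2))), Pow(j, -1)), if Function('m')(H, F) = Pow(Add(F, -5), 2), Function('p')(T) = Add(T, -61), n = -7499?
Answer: Mul(Rational(45, 41), I) ≈ Mul(1.0976, I)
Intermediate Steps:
Function('p')(T) = Add(-61, T)
B = -250 (B = Add(-61, -189) = -250)
Function('m')(H, F) = Pow(Add(-5, F), 2)
j = -7749 (j = Add(-250, -7499) = -7749)
Mul(Mul(Mul(Function('m')(-1, -4), -21), Pow(Add(-20, -5), Rational(1, 2))), Pow(j, -1)) = Mul(Mul(Mul(Pow(Add(-5, -4), 2), -21), Pow(Add(-20, -5), Rational(1, 2))), Pow(-7749, -1)) = Mul(Mul(Mul(Pow(-9, 2), -21), Pow(-25, Rational(1, 2))), Rational(-1, 7749)) = Mul(Mul(Mul(81, -21), Mul(5, I)), Rational(-1, 7749)) = Mul(Mul(-1701, Mul(5, I)), Rational(-1, 7749)) = Mul(Mul(-8505, I), Rational(-1, 7749)) = Mul(Rational(45, 41), I)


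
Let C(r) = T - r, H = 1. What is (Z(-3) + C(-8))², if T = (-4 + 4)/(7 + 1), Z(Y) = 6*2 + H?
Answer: 441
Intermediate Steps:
Z(Y) = 13 (Z(Y) = 6*2 + 1 = 12 + 1 = 13)
T = 0 (T = 0/8 = 0*(⅛) = 0)
C(r) = -r (C(r) = 0 - r = -r)
(Z(-3) + C(-8))² = (13 - 1*(-8))² = (13 + 8)² = 21² = 441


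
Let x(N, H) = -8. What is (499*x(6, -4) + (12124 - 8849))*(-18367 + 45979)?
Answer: -19797804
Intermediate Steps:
(499*x(6, -4) + (12124 - 8849))*(-18367 + 45979) = (499*(-8) + (12124 - 8849))*(-18367 + 45979) = (-3992 + 3275)*27612 = -717*27612 = -19797804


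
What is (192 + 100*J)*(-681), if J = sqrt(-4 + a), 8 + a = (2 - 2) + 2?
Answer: -130752 - 68100*I*sqrt(10) ≈ -1.3075e+5 - 2.1535e+5*I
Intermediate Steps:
a = -6 (a = -8 + ((2 - 2) + 2) = -8 + (0 + 2) = -8 + 2 = -6)
J = I*sqrt(10) (J = sqrt(-4 - 6) = sqrt(-10) = I*sqrt(10) ≈ 3.1623*I)
(192 + 100*J)*(-681) = (192 + 100*(I*sqrt(10)))*(-681) = (192 + 100*I*sqrt(10))*(-681) = -130752 - 68100*I*sqrt(10)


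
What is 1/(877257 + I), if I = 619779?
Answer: 1/1497036 ≈ 6.6799e-7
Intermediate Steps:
1/(877257 + I) = 1/(877257 + 619779) = 1/1497036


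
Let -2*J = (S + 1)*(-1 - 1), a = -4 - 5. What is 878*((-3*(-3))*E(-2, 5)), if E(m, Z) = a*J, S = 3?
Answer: -284472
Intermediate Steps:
a = -9
J = 4 (J = -(3 + 1)*(-1 - 1)/2 = -2*(-2) = -1/2*(-8) = 4)
E(m, Z) = -36 (E(m, Z) = -9*4 = -36)
878*((-3*(-3))*E(-2, 5)) = 878*(-3*(-3)*(-36)) = 878*(9*(-36)) = 878*(-324) = -284472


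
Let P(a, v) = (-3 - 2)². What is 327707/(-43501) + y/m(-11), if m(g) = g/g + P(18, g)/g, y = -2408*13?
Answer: 1069622889/43501 ≈ 24588.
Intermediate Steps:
y = -31304
P(a, v) = 25 (P(a, v) = (-5)² = 25)
m(g) = 1 + 25/g (m(g) = g/g + 25/g = 1 + 25/g)
327707/(-43501) + y/m(-11) = 327707/(-43501) - 31304*(-11/(25 - 11)) = 327707*(-1/43501) - 31304/((-1/11*14)) = -327707/43501 - 31304/(-14/11) = -327707/43501 - 31304*(-11/14) = -327707/43501 + 24596 = 1069622889/43501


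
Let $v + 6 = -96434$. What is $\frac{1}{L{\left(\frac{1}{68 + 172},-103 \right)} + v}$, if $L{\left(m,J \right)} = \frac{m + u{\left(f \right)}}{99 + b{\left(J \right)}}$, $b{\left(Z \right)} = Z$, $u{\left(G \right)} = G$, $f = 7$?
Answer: $- \frac{960}{92584081} \approx -1.0369 \cdot 10^{-5}$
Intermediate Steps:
$v = -96440$ ($v = -6 - 96434 = -96440$)
$L{\left(m,J \right)} = \frac{7 + m}{99 + J}$ ($L{\left(m,J \right)} = \frac{m + 7}{99 + J} = \frac{7 + m}{99 + J}$)
$\frac{1}{L{\left(\frac{1}{68 + 172},-103 \right)} + v} = \frac{1}{\frac{7 + \frac{1}{68 + 172}}{99 - 103} - 96440} = \frac{1}{\frac{7 + \frac{1}{240}}{-4} - 96440} = \frac{1}{- \frac{7 + \frac{1}{240}}{4} - 96440} = \frac{1}{\left(- \frac{1}{4}\right) \frac{1681}{240} - 96440} = \frac{1}{- \frac{1681}{960} - 96440} = \frac{1}{- \frac{92584081}{960}} = - \frac{960}{92584081}$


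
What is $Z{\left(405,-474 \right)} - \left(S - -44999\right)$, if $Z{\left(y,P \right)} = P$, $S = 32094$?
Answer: $-77567$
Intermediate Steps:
$Z{\left(405,-474 \right)} - \left(S - -44999\right) = -474 - \left(32094 - -44999\right) = -474 - \left(32094 + 44999\right) = -474 - 77093 = -77567$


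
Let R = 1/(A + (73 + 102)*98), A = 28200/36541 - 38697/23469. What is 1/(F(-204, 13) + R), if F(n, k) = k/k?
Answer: 4902252433691/4902538293934 ≈ 0.99994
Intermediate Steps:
F(n, k) = 1
A = -250733759/285860243 (A = 28200*(1/36541) - 38697*1/23469 = 28200/36541 - 12899/7823 = -250733759/285860243 ≈ -0.87712)
R = 285860243/4902252433691 (R = 1/(-250733759/285860243 + (73 + 102)*98) = 1/(-250733759/285860243 + 175*98) = 1/(-250733759/285860243 + 17150) = 1/(4902252433691/285860243) = 285860243/4902252433691 ≈ 5.8312e-5)
1/(F(-204, 13) + R) = 1/(1 + 285860243/4902252433691) = 1/(4902538293934/4902252433691) = 4902252433691/4902538293934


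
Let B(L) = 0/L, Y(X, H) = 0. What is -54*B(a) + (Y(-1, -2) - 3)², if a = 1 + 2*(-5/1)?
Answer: 9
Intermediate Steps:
a = -9 (a = 1 + 2*(-5*1) = 1 + 2*(-5) = 1 - 10 = -9)
B(L) = 0
-54*B(a) + (Y(-1, -2) - 3)² = -54*0 + (0 - 3)² = 0 + (-3)² = 0 + 9 = 9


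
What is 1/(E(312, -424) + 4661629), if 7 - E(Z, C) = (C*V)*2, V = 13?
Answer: 1/4672660 ≈ 2.1401e-7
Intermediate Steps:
E(Z, C) = 7 - 26*C (E(Z, C) = 7 - C*13*2 = 7 - 13*C*2 = 7 - 26*C)
1/(E(312, -424) + 4661629) = 1/((7 - 26*(-424)) + 4661629) = 1/((7 + 11024) + 4661629) = 1/(11031 + 4661629) = 1/4672660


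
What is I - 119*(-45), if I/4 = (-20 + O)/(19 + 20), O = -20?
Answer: 208685/39 ≈ 5350.9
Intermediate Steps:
I = -160/39 (I = 4*((-20 - 20)/(19 + 20)) = 4*(-40/39) = -160/39 ≈ -4.1026)
I - 119*(-45) = -160/39 - 119*(-45) = -160/39 + 5355 = 208685/39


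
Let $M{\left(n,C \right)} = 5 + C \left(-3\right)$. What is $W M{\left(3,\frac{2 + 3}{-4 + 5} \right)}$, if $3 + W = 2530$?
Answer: $-25270$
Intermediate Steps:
$M{\left(n,C \right)} = 5 - 3 C$
$W = 2527$ ($W = -3 + 2530 = 2527$)
$W M{\left(3,\frac{2 + 3}{-4 + 5} \right)} = 2527 \left(5 - 3 \frac{2 + 3}{-4 + 5}\right) = 2527 \left(5 - 3 \cdot \frac{5}{1}\right) = 2527 \left(5 - 3 \cdot 5 \cdot 1\right) = 2527 \left(5 - 15\right) = 2527 \left(-10\right) = -25270$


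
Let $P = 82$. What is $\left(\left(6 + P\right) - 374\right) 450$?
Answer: $-128700$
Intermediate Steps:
$\left(\left(6 + P\right) - 374\right) 450 = \left(\left(6 + 82\right) - 374\right) 450 = \left(88 - 374\right) 450 = \left(-286\right) 450 = -128700$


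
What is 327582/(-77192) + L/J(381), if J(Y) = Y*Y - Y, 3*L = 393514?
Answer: -13988229149/4190946660 ≈ -3.3377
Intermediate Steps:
L = 393514/3 (L = (⅓)*393514 = 393514/3 ≈ 1.3117e+5)
J(Y) = Y² - Y
327582/(-77192) + L/J(381) = 327582/(-77192) + 393514/(3*((381*(-1 + 381)))) = 327582*(-1/77192) + 393514/(3*((381*380))) = -163791/38596 + (393514/3)/144780 = -163791/38596 + (393514/3)*(1/144780) = -163791/38596 + 196757/217170 = -13988229149/4190946660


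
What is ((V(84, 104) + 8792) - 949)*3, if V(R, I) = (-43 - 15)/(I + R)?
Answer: 2211639/94 ≈ 23528.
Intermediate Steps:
V(R, I) = -58/(I + R)
((V(84, 104) + 8792) - 949)*3 = ((-58/(104 + 84) + 8792) - 949)*3 = ((-58/188 + 8792) - 949)*3 = ((-58*1/188 + 8792) - 949)*3 = ((-29/94 + 8792) - 949)*3 = (826419/94 - 949)*3 = (737213/94)*3 = 2211639/94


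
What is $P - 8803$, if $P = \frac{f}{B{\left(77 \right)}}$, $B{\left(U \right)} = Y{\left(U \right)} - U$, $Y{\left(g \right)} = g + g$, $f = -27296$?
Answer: $- \frac{705127}{77} \approx -9157.5$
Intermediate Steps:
$Y{\left(g \right)} = 2 g$
$B{\left(U \right)} = U$ ($B{\left(U \right)} = 2 U - U = U$)
$P = - \frac{27296}{77} \approx -354.49$
$P - 8803 = - \frac{27296}{77} - 8803 = - \frac{705127}{77}$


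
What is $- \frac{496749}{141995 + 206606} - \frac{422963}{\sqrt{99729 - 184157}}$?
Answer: $- \frac{45159}{31691} + \frac{422963 i \sqrt{21107}}{42214} \approx -1.425 + 1455.7 i$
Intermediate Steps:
$- \frac{496749}{141995 + 206606} - \frac{422963}{\sqrt{99729 - 184157}} = - \frac{496749}{348601} - \frac{422963}{\sqrt{-84428}} = \left(-496749\right) \frac{1}{348601} - \frac{422963}{2 i \sqrt{21107}} = - \frac{45159}{31691} - 422963 \left(- \frac{i \sqrt{21107}}{42214}\right) = - \frac{45159}{31691} + \frac{422963 i \sqrt{21107}}{42214}$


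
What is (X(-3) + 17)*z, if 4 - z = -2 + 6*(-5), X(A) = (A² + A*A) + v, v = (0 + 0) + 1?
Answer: 1296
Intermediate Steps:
v = 1 (v = 0 + 1 = 1)
X(A) = 1 + 2*A² (X(A) = (A² + A*A) + 1 = (A² + A²) + 1 = 2*A² + 1 = 1 + 2*A²)
z = 36 (z = 4 - (-2 + 6*(-5)) = 4 - (-2 - 30) = 4 - 1*(-32) = 4 + 32 = 36)
(X(-3) + 17)*z = ((1 + 2*(-3)²) + 17)*36 = ((1 + 2*9) + 17)*36 = ((1 + 18) + 17)*36 = (19 + 17)*36 = 36*36 = 1296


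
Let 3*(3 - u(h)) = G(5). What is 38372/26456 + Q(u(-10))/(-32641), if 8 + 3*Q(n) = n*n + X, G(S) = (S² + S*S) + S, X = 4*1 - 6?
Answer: 8440978087/5828964498 ≈ 1.4481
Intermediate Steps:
X = -2 (X = 4 - 6 = -2)
G(S) = S + 2*S² (G(S) = (S² + S²) + S = 2*S² + S = S + 2*S²)
u(h) = -46/3 (u(h) = 3 - 5*(1 + 2*5)/3 = 3 - 5*(1 + 10)/3 = 3 - 5*11/3 = 3 - ⅓*55 = 3 - 55/3 = -46/3)
Q(n) = -10/3 + n²/3 (Q(n) = -8/3 + (n*n - 2)/3 = -8/3 + (n² - 2)/3 = -8/3 + (-2 + n²)/3 = -8/3 + (-⅔ + n²/3) = -10/3 + n²/3)
38372/26456 + Q(u(-10))/(-32641) = 38372/26456 + (-10/3 + (-46/3)²/3)/(-32641) = 38372*(1/26456) + (-10/3 + (⅓)*(2116/9))*(-1/32641) = 9593/6614 + (-10/3 + 2116/27)*(-1/32641) = 9593/6614 + (2026/27)*(-1/32641) = 9593/6614 - 2026/881307 = 8440978087/5828964498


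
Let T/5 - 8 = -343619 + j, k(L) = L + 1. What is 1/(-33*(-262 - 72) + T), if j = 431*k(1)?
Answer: -1/1702723 ≈ -5.8729e-7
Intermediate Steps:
k(L) = 1 + L
j = 862 (j = 431*(1 + 1) = 431*2 = 862)
T = -1713745 (T = 40 + 5*(-343619 + 862) = 40 + 5*(-342757) = 40 - 1713785 = -1713745)
1/(-33*(-262 - 72) + T) = 1/(-33*(-262 - 72) - 1713745) = 1/(-33*(-334) - 1713745) = 1/(11022 - 1713745) = 1/(-1702723) = -1/1702723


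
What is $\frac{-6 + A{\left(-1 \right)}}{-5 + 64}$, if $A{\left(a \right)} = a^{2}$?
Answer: $- \frac{5}{59} \approx -0.084746$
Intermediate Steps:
$\frac{-6 + A{\left(-1 \right)}}{-5 + 64} = \frac{-6 + \left(-1\right)^{2}}{-5 + 64} = \frac{-6 + 1}{59} = \left(-5\right) \frac{1}{59} = - \frac{5}{59}$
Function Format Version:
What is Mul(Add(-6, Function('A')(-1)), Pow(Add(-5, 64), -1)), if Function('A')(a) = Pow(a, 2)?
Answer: Rational(-5, 59) ≈ -0.084746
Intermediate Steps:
Mul(Add(-6, Function('A')(-1)), Pow(Add(-5, 64), -1)) = Mul(Add(-6, Pow(-1, 2)), Pow(Add(-5, 64), -1)) = Mul(Add(-6, 1), Pow(59, -1)) = Mul(-5, Rational(1, 59)) = Rational(-5, 59)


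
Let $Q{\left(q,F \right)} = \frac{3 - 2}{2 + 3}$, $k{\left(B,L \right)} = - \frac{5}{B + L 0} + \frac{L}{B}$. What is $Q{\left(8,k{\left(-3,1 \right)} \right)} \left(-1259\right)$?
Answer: $- \frac{1259}{5} \approx -251.8$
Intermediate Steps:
$k{\left(B,L \right)} = - \frac{5}{B} + \frac{L}{B}$ ($k{\left(B,L \right)} = - \frac{5}{B + 0} + \frac{L}{B} = - \frac{5}{B} + \frac{L}{B}$)
$Q{\left(q,F \right)} = \frac{1}{5}$ ($Q{\left(q,F \right)} = 1 \cdot \frac{1}{5} = \frac{1}{5}$)
$Q{\left(8,k{\left(-3,1 \right)} \right)} \left(-1259\right) = \frac{1}{5} \left(-1259\right) = - \frac{1259}{5}$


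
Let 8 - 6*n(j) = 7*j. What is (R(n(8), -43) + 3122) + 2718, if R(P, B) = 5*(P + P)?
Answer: 5760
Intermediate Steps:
n(j) = 4/3 - 7*j/6
R(P, B) = 10*P (R(P, B) = 5*(2*P) = 10*P)
(R(n(8), -43) + 3122) + 2718 = (10*(4/3 - 7/6*8) + 3122) + 2718 = (10*(4/3 - 28/3) + 3122) + 2718 = (10*(-8) + 3122) + 2718 = (-80 + 3122) + 2718 = 3042 + 2718 = 5760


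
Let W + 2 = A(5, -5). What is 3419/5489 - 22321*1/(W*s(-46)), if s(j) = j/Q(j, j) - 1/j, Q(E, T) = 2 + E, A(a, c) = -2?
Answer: 31001244677/5928120 ≈ 5229.5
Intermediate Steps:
W = -4 (W = -2 - 2 = -4)
s(j) = -1/j + j/(2 + j) (s(j) = j/(2 + j) - 1/j = -1/j + j/(2 + j))
3419/5489 - 22321*1/(W*s(-46)) = 3419/5489 - 22321*23*(2 - 46)/(2*(-2 + (-46)**2 - 1*(-46))) = 3419*(1/5489) - 22321*(-506/(-2 + 2116 + 46)) = 3419/5489 - 22321/(-1/46*(-1/44)*2160*(-4)) = 3419/5489 - 22321/((270/253)*(-4)) = 3419/5489 - 22321/(-1080/253) = 3419/5489 - 22321*(-253/1080) = 3419/5489 + 5647213/1080 = 31001244677/5928120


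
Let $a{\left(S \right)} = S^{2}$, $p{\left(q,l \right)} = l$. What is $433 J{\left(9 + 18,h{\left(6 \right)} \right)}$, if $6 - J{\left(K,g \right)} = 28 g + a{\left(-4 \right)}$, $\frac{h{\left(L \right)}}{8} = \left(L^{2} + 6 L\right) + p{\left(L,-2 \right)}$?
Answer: $-6793770$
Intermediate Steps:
$h{\left(L \right)} = -16 + 8 L^{2} + 48 L$ ($h{\left(L \right)} = 8 \left(\left(L^{2} + 6 L\right) - 2\right) = 8 \left(-2 + L^{2} + 6 L\right) = -16 + 8 L^{2} + 48 L$)
$J{\left(K,g \right)} = -10 - 28 g$ ($J{\left(K,g \right)} = 6 - \left(28 g + \left(-4\right)^{2}\right) = 6 - \left(28 g + 16\right) = 6 - \left(16 + 28 g\right) = -10 - 28 g$)
$433 J{\left(9 + 18,h{\left(6 \right)} \right)} = 433 \left(-10 - 28 \left(-16 + 8 \cdot 6^{2} + 48 \cdot 6\right)\right) = 433 \left(-10 - 28 \left(-16 + 8 \cdot 36 + 288\right)\right) = 433 \left(-10 - 28 \left(-16 + 288 + 288\right)\right) = 433 \left(-10 - 15680\right) = 433 \left(-15690\right) = -6793770$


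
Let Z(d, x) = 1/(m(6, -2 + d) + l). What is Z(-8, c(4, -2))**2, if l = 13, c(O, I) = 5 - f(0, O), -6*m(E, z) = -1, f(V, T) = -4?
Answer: 36/6241 ≈ 0.0057683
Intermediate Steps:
m(E, z) = 1/6 (m(E, z) = -1/6*(-1) = 1/6)
c(O, I) = 9 (c(O, I) = 5 - 1*(-4) = 5 + 4 = 9)
Z(d, x) = 6/79 (Z(d, x) = 1/(1/6 + 13) = 1/(79/6) = 6/79)
Z(-8, c(4, -2))**2 = (6/79)**2 = 36/6241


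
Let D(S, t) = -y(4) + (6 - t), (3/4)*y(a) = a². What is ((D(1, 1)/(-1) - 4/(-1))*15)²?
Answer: 93025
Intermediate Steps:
y(a) = 4*a²/3
D(S, t) = -46/3 - t (D(S, t) = -4*4²/3 + (6 - t) = -4*16/3 + (6 - t) = -1*64/3 + (6 - t) = -64/3 + (6 - t) = -46/3 - t)
((D(1, 1)/(-1) - 4/(-1))*15)² = (((-46/3 - 1*1)/(-1) - 4/(-1))*15)² = (((-46/3 - 1)*(-1) - 4*(-1))*15)² = ((-49/3*(-1) + 4)*15)² = ((49/3 + 4)*15)² = ((61/3)*15)² = 305² = 93025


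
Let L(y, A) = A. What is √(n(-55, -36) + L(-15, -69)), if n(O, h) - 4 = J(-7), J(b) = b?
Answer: 6*I*√2 ≈ 8.4853*I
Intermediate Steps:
n(O, h) = -3 (n(O, h) = 4 - 7 = -3)
√(n(-55, -36) + L(-15, -69)) = √(-3 - 69) = √(-72) = 6*I*√2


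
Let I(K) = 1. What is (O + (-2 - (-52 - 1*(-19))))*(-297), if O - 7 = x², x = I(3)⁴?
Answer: -11583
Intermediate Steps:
x = 1 (x = 1⁴ = 1)
O = 8 (O = 7 + 1² = 7 + 1 = 8)
(O + (-2 - (-52 - 1*(-19))))*(-297) = (8 + (-2 - (-52 - 1*(-19))))*(-297) = (8 + (-2 - (-52 + 19)))*(-297) = (8 + (-2 - 1*(-33)))*(-297) = (8 + (-2 + 33))*(-297) = (8 + 31)*(-297) = 39*(-297) = -11583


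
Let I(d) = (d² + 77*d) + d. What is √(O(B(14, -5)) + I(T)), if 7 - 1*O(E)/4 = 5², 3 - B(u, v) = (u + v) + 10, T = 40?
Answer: 2*√1162 ≈ 68.176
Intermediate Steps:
B(u, v) = -7 - u - v (B(u, v) = 3 - ((u + v) + 10) = 3 - (10 + u + v) = 3 + (-10 - u - v) = -7 - u - v)
I(d) = d² + 78*d
O(E) = -72 (O(E) = 28 - 4*5² = 28 - 4*25 = 28 - 100 = -72)
√(O(B(14, -5)) + I(T)) = √(-72 + 40*(78 + 40)) = √(-72 + 40*118) = √(-72 + 4720) = √4648 = 2*√1162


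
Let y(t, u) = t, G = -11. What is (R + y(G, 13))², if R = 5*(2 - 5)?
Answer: 676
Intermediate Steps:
R = -15 (R = 5*(-3) = -15)
(R + y(G, 13))² = (-15 - 11)² = (-26)² = 676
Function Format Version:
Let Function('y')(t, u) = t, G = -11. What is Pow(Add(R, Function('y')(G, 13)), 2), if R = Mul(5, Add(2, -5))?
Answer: 676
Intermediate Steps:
R = -15 (R = Mul(5, -3) = -15)
Pow(Add(R, Function('y')(G, 13)), 2) = Pow(Add(-15, -11), 2) = Pow(-26, 2) = 676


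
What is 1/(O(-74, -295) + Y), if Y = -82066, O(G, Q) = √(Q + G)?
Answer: -82066/6734828725 - 3*I*√41/6734828725 ≈ -1.2185e-5 - 2.8522e-9*I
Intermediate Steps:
O(G, Q) = √(G + Q)
1/(O(-74, -295) + Y) = 1/(√(-74 - 295) - 82066) = 1/(√(-369) - 82066) = 1/(3*I*√41 - 82066) = 1/(-82066 + 3*I*√41)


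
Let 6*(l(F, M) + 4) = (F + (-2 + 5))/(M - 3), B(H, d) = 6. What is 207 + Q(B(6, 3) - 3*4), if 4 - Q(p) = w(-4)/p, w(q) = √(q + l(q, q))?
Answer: 211 + I*√14070/252 ≈ 211.0 + 0.4707*I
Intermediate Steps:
l(F, M) = -4 + (3 + F)/(6*(-3 + M)) (l(F, M) = -4 + ((F + (-2 + 5))/(M - 3))/6 = -4 + ((F + 3)/(-3 + M))/6 = -4 + ((3 + F)/(-3 + M))/6 = -4 + (3 + F)/(6*(-3 + M)))
w(q) = √(q + (75 - 23*q)/(6*(-3 + q))) (w(q) = √(q + (75 + q - 24*q)/(6*(-3 + q))) = √(q + (75 - 23*q)/(6*(-3 + q))))
Q(p) = 4 - I*√14070/(42*p) (Q(p) = 4 - √6*√((75 - 41*(-4) + 6*(-4)²)/(-3 - 4))/6/p = 4 - √6*√((75 + 164 + 6*16)/(-7))/6/p = 4 - √6*√(-(75 + 164 + 96)/7)/6/p = 4 - √6*√(-⅐*335)/6/p = 4 - √6*√(-335/7)/6/p = 4 - √6*(I*√2345/7)/6/p = 4 - I*√14070/42/p = 4 - I*√14070/(42*p))
207 + Q(B(6, 3) - 3*4) = 207 + (4 - I*√14070/(42*(6 - 3*4))) = 207 + (4 - I*√14070/(42*(6 - 12))) = 207 + (4 - 1/42*I*√14070/(-6)) = 207 + (4 - 1/42*I*√14070*(-⅙)) = 207 + (4 + I*√14070/252) = 211 + I*√14070/252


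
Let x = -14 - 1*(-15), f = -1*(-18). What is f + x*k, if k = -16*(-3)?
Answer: 66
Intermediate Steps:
k = 48
f = 18
x = 1 (x = -14 + 15 = 1)
f + x*k = 18 + 1*48 = 18 + 48 = 66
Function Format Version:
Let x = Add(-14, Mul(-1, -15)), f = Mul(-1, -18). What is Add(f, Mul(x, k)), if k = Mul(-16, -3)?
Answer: 66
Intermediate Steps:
k = 48
f = 18
x = 1 (x = Add(-14, 15) = 1)
Add(f, Mul(x, k)) = Add(18, Mul(1, 48)) = Add(18, 48) = 66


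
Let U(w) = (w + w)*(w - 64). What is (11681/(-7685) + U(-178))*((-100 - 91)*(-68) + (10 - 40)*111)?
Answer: 6394237667862/7685 ≈ 8.3204e+8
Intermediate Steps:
U(w) = 2*w*(-64 + w) (U(w) = (2*w)*(-64 + w) = 2*w*(-64 + w))
(11681/(-7685) + U(-178))*((-100 - 91)*(-68) + (10 - 40)*111) = (11681/(-7685) + 2*(-178)*(-64 - 178))*((-100 - 91)*(-68) + (10 - 40)*111) = (11681*(-1/7685) + 2*(-178)*(-242))*(-191*(-68) - 30*111) = (-11681/7685 + 86152)*(12988 - 3330) = (662066439/7685)*9658 = 6394237667862/7685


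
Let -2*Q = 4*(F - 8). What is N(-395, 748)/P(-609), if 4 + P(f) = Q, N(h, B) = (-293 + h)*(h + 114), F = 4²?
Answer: -48332/5 ≈ -9666.4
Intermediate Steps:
F = 16
N(h, B) = (-293 + h)*(114 + h)
Q = -16 (Q = -2*(16 - 8) = -2*8 = -½*32 = -16)
P(f) = -20 (P(f) = -4 - 16 = -20)
N(-395, 748)/P(-609) = (-33402 + (-395)² - 179*(-395))/(-20) = (-33402 + 156025 + 70705)*(-1/20) = 193328*(-1/20) = -48332/5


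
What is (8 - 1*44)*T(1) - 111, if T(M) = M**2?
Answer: -147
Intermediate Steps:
(8 - 1*44)*T(1) - 111 = (8 - 1*44)*1**2 - 111 = (8 - 44)*1 - 111 = -36*1 - 111 = -36 - 111 = -147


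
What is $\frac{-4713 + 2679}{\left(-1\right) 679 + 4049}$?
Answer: $- \frac{1017}{1685} \approx -0.60356$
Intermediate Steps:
$\frac{-4713 + 2679}{\left(-1\right) 679 + 4049} = - \frac{2034}{-679 + 4049} = - \frac{2034}{3370} = \left(-2034\right) \frac{1}{3370} = - \frac{1017}{1685}$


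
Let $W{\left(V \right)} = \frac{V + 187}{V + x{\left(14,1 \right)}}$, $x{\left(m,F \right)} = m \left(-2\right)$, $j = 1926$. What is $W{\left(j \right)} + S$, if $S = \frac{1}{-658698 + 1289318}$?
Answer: $\frac{666250979}{598458380} \approx 1.1133$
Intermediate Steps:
$x{\left(m,F \right)} = - 2 m$
$W{\left(V \right)} = \frac{187 + V}{-28 + V}$ ($W{\left(V \right)} = \frac{V + 187}{V - 28} = \frac{187 + V}{V - 28} = \frac{187 + V}{-28 + V}$)
$S = \frac{1}{630620} \approx 1.5857 \cdot 10^{-6}$
$W{\left(j \right)} + S = \frac{187 + 1926}{-28 + 1926} + \frac{1}{630620} = \frac{1}{1898} \cdot 2113 + \frac{1}{630620} = \frac{2113}{1898} + \frac{1}{630620} = \frac{666250979}{598458380}$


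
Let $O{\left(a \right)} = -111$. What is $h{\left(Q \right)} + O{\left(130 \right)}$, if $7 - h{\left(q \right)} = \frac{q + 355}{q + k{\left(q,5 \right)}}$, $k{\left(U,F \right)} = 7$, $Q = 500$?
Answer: $- \frac{17861}{169} \approx -105.69$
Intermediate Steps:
$h{\left(q \right)} = 7 - \frac{355 + q}{7 + q}$ ($h{\left(q \right)} = 7 - \frac{q + 355}{q + 7} = 7 - \frac{355 + q}{7 + q}$)
$h{\left(Q \right)} + O{\left(130 \right)} = \frac{6 \left(-51 + 500\right)}{7 + 500} - 111 = 6 \cdot \frac{1}{507} \cdot 449 - 111 = \frac{898}{169} - 111 = - \frac{17861}{169}$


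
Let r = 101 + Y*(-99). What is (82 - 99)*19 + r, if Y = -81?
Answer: 7797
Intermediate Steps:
r = 8120 (r = 101 - 81*(-99) = 101 + 8019 = 8120)
(82 - 99)*19 + r = (82 - 99)*19 + 8120 = -17*19 + 8120 = -323 + 8120 = 7797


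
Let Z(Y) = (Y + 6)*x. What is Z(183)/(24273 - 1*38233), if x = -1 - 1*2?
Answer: 567/13960 ≈ 0.040616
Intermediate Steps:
x = -3 (x = -1 - 2 = -3)
Z(Y) = -18 - 3*Y (Z(Y) = (Y + 6)*(-3) = (6 + Y)*(-3) = -18 - 3*Y)
Z(183)/(24273 - 1*38233) = (-18 - 3*183)/(24273 - 1*38233) = (-18 - 549)/(24273 - 38233) = -567/(-13960) = -567*(-1/13960) = 567/13960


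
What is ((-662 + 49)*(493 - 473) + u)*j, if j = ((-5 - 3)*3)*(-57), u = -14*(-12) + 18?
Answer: -16517232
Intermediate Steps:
u = 186 (u = 168 + 18 = 186)
j = 1368 (j = -8*3*(-57) = -24*(-57) = 1368)
((-662 + 49)*(493 - 473) + u)*j = ((-662 + 49)*(493 - 473) + 186)*1368 = (-613*20 + 186)*1368 = (-12260 + 186)*1368 = -12074*1368 = -16517232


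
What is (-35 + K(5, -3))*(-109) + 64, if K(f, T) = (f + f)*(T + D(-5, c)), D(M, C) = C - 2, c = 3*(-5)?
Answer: 25679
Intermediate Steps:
c = -15
D(M, C) = -2 + C
K(f, T) = 2*f*(-17 + T) (K(f, T) = (f + f)*(T + (-2 - 15)) = (2*f)*(T - 17) = (2*f)*(-17 + T) = 2*f*(-17 + T))
(-35 + K(5, -3))*(-109) + 64 = (-35 + 2*5*(-17 - 3))*(-109) + 64 = (-35 + 2*5*(-20))*(-109) + 64 = (-35 - 200)*(-109) + 64 = -235*(-109) + 64 = 25615 + 64 = 25679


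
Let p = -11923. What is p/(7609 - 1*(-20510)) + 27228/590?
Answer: 379294781/8295105 ≈ 45.725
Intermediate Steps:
p/(7609 - 1*(-20510)) + 27228/590 = -11923/(7609 - 1*(-20510)) + 27228/590 = -11923/(7609 + 20510) + 27228*(1/590) = -11923/28119 + 13614/295 = 379294781/8295105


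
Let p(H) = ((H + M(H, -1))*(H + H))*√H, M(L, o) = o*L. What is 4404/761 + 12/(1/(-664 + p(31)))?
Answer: -6059244/761 ≈ -7962.2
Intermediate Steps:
M(L, o) = L*o
p(H) = 0 (p(H) = ((H + H*(-1))*(H + H))*√H = ((H - H)*(2*H))*√H = (0*(2*H))*√H = 0*√H = 0)
4404/761 + 12/(1/(-664 + p(31))) = 4404/761 + 12/(1/(-664 + 0)) = 4404*(1/761) + 12/(1/(-664)) = 4404/761 + 12/(-1/664) = 4404/761 + 12*(-664) = 4404/761 - 7968 = -6059244/761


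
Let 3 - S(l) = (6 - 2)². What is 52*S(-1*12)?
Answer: -676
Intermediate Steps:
S(l) = -13 (S(l) = 3 - (6 - 2)² = 3 - 1*4² = 3 - 1*16 = 3 - 16 = -13)
52*S(-1*12) = 52*(-13) = -676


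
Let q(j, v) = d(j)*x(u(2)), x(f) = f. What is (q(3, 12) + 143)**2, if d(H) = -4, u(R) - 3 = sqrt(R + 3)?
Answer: 17241 - 1048*sqrt(5) ≈ 14898.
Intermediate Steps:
u(R) = 3 + sqrt(3 + R) (u(R) = 3 + sqrt(R + 3) = 3 + sqrt(3 + R))
q(j, v) = -12 - 4*sqrt(5) (q(j, v) = -4*(3 + sqrt(3 + 2)) = -4*(3 + sqrt(5)) = -12 - 4*sqrt(5))
(q(3, 12) + 143)**2 = ((-12 - 4*sqrt(5)) + 143)**2 = (131 - 4*sqrt(5))**2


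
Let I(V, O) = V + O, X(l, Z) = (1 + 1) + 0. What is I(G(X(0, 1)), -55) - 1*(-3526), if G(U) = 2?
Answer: 3473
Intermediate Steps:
X(l, Z) = 2 (X(l, Z) = 2 + 0 = 2)
I(V, O) = O + V
I(G(X(0, 1)), -55) - 1*(-3526) = (-55 + 2) - 1*(-3526) = -53 + 3526 = 3473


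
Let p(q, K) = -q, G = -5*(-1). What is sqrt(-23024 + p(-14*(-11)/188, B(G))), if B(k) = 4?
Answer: I*sqrt(203447302)/94 ≈ 151.74*I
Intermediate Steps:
G = 5
sqrt(-23024 + p(-14*(-11)/188, B(G))) = sqrt(-23024 - (-14*(-11))/188) = sqrt(-23024 - 154/188) = sqrt(-23024 - 1*77/94) = sqrt(-23024 - 77/94) = sqrt(-2164333/94) = I*sqrt(203447302)/94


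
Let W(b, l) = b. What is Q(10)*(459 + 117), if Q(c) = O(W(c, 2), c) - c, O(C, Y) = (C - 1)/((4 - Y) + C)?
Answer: -4464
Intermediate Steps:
O(C, Y) = (-1 + C)/(4 + C - Y)
Q(c) = -1/4 - 3*c/4 (Q(c) = (-1 + c)/(4 + c - c) - c = (-1 + c)/4 - c = (-1/4 + c/4) - c = -1/4 - 3*c/4)
Q(10)*(459 + 117) = (-1/4 - 3/4*10)*(459 + 117) = (-1/4 - 15/2)*576 = -31/4*576 = -4464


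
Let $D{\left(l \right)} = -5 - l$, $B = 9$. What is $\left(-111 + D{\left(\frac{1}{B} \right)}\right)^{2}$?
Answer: $\frac{1092025}{81} \approx 13482.0$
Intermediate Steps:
$\left(-111 + D{\left(\frac{1}{B} \right)}\right)^{2} = \left(-111 - \frac{46}{9}\right)^{2} = \left(- \frac{1045}{9}\right)^{2} = \frac{1092025}{81}$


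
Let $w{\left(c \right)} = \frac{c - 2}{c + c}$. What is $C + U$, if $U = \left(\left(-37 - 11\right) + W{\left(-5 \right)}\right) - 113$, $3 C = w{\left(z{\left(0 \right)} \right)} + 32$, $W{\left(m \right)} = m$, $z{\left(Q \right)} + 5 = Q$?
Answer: $- \frac{1551}{10} \approx -155.1$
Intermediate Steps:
$z{\left(Q \right)} = -5 + Q$
$w{\left(c \right)} = \frac{-2 + c}{2 c}$
$C = \frac{109}{10}$ ($C = \frac{\frac{-2 + \left(-5 + 0\right)}{2 \left(-5 + 0\right)} + 32}{3} = \frac{\frac{-2 - 5}{2 \left(-5\right)} + 32}{3} = \frac{\frac{1}{2} \left(- \frac{1}{5}\right) \left(-7\right) + 32}{3} = \frac{\frac{7}{10} + 32}{3} = \frac{1}{3} \cdot \frac{327}{10} = \frac{109}{10} \approx 10.9$)
$U = -166$ ($U = \left(\left(-37 - 11\right) - 5\right) - 113 = \left(-48 - 5\right) - 113 = -53 - 113 = -166$)
$C + U = \frac{109}{10} - 166 = - \frac{1551}{10}$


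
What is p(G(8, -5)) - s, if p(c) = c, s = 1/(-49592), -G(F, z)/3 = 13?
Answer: -1934087/49592 ≈ -39.000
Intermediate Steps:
G(F, z) = -39 (G(F, z) = -3*13 = -39)
s = -1/49592 ≈ -2.0165e-5
p(G(8, -5)) - s = -39 - 1*(-1/49592) = -39 + 1/49592 = -1934087/49592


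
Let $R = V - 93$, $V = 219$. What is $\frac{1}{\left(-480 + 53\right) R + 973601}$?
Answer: $\frac{1}{919799} \approx 1.0872 \cdot 10^{-6}$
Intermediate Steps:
$R = 126$ ($R = 219 - 93 = 126$)
$\frac{1}{\left(-480 + 53\right) R + 973601} = \frac{1}{\left(-480 + 53\right) 126 + 973601} = \frac{1}{\left(-427\right) 126 + 973601} = \frac{1}{-53802 + 973601} = \frac{1}{919799}$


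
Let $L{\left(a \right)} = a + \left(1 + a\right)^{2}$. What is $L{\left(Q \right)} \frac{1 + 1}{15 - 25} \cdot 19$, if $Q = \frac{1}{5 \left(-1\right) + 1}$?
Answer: $- \frac{19}{16} \approx -1.1875$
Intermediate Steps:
$Q = - \frac{1}{4}$ ($Q = \frac{1}{-5 + 1} = \frac{1}{-4} = - \frac{1}{4} \approx -0.25$)
$L{\left(Q \right)} \frac{1 + 1}{15 - 25} \cdot 19 = \left(- \frac{1}{4} + \left(1 - \frac{1}{4}\right)^{2}\right) \frac{1 + 1}{15 - 25} \cdot 19 = \left(- \frac{1}{4} + \left(\frac{3}{4}\right)^{2}\right) \frac{2}{-10} \cdot 19 = \left(- \frac{1}{4} + \frac{9}{16}\right) 2 \left(- \frac{1}{10}\right) 19 = \frac{5}{16} \left(- \frac{1}{5}\right) 19 = \left(- \frac{1}{16}\right) 19 = - \frac{19}{16}$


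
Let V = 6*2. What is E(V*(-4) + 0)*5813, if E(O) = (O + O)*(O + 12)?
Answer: 20089728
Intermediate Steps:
V = 12
E(O) = 2*O*(12 + O) (E(O) = (2*O)*(12 + O) = 2*O*(12 + O))
E(V*(-4) + 0)*5813 = (2*(12*(-4) + 0)*(12 + (12*(-4) + 0)))*5813 = (2*(-48 + 0)*(12 + (-48 + 0)))*5813 = (2*(-48)*(12 - 48))*5813 = (2*(-48)*(-36))*5813 = 3456*5813 = 20089728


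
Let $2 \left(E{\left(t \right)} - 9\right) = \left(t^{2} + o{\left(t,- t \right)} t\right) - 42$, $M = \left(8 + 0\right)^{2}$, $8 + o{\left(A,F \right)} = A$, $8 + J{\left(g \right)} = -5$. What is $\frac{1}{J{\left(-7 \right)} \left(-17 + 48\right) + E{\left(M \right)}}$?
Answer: $\frac{1}{3425} \approx 0.00029197$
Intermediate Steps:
$J{\left(g \right)} = -13$ ($J{\left(g \right)} = -8 - 5 = -13$)
$o{\left(A,F \right)} = -8 + A$
$M = 64$ ($M = 8^{2} = 64$)
$E{\left(t \right)} = -12 + \frac{t^{2}}{2} + \frac{t \left(-8 + t\right)}{2}$ ($E{\left(t \right)} = 9 + \frac{\left(t^{2} + \left(-8 + t\right) t\right) - 42}{2} = 9 + \frac{\left(t^{2} + t \left(-8 + t\right)\right) - 42}{2} = 9 + \frac{-42 + t^{2} + t \left(-8 + t\right)}{2} = 9 + \left(-21 + \frac{t^{2}}{2} + \frac{t \left(-8 + t\right)}{2}\right) = -12 + \frac{t^{2}}{2} + \frac{t \left(-8 + t\right)}{2}$)
$\frac{1}{J{\left(-7 \right)} \left(-17 + 48\right) + E{\left(M \right)}} = \frac{1}{- 13 \left(-17 + 48\right) - \left(268 - 4096\right)} = \frac{1}{\left(-13\right) 31 - -3828} = \frac{1}{-403 + 3828} = \frac{1}{3425}$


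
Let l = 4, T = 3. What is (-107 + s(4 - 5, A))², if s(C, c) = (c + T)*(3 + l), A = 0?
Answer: 7396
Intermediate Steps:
s(C, c) = 21 + 7*c (s(C, c) = (c + 3)*(3 + 4) = (3 + c)*7 = 21 + 7*c)
(-107 + s(4 - 5, A))² = (-107 + (21 + 7*0))² = (-107 + (21 + 0))² = (-107 + 21)² = (-86)² = 7396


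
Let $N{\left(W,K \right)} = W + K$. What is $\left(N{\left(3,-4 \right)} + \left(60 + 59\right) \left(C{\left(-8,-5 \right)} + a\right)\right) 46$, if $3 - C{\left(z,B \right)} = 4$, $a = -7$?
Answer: $-43838$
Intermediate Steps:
$C{\left(z,B \right)} = -1$ ($C{\left(z,B \right)} = 3 - 4 = -1$)
$N{\left(W,K \right)} = K + W$
$\left(N{\left(3,-4 \right)} + \left(60 + 59\right) \left(C{\left(-8,-5 \right)} + a\right)\right) 46 = \left(\left(-4 + 3\right) + \left(60 + 59\right) \left(-1 - 7\right)\right) 46 = \left(-1 + 119 \left(-8\right)\right) 46 = \left(-1 - 952\right) 46 = \left(-953\right) 46 = -43838$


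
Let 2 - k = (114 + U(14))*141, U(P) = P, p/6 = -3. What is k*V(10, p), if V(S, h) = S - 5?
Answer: -90230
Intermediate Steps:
p = -18 (p = 6*(-3) = -18)
k = -18046 (k = 2 - (114 + 14)*141 = 2 - 128*141 = 2 - 1*18048 = 2 - 18048 = -18046)
V(S, h) = -5 + S
k*V(10, p) = -18046*(-5 + 10) = -18046*5 = -90230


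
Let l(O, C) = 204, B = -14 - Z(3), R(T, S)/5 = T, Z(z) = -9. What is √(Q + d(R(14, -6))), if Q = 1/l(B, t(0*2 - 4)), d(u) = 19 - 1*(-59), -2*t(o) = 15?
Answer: √811563/102 ≈ 8.8320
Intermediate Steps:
R(T, S) = 5*T
t(o) = -15/2 (t(o) = -½*15 = -15/2)
B = -5 (B = -14 - 1*(-9) = -14 + 9 = -5)
d(u) = 78 (d(u) = 19 + 59 = 78)
Q = 1/204 ≈ 0.0049020
√(Q + d(R(14, -6))) = √(1/204 + 78) = √(15913/204) = √811563/102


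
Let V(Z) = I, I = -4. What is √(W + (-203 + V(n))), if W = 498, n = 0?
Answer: √291 ≈ 17.059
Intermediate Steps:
V(Z) = -4
√(W + (-203 + V(n))) = √(498 + (-203 - 4)) = √(498 - 207) = √291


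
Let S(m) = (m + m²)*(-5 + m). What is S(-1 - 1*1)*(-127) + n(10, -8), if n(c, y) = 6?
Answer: 1784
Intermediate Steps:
S(m) = (-5 + m)*(m + m²)
S(-1 - 1*1)*(-127) + n(10, -8) = ((-1 - 1*1)*(-5 + (-1 - 1*1)² - 4*(-1 - 1*1)))*(-127) + 6 = ((-1 - 1)*(-5 + (-1 - 1)² - 4*(-1 - 1)))*(-127) + 6 = -2*(-5 + (-2)² - 4*(-2))*(-127) + 6 = -2*(-5 + 4 + 8)*(-127) + 6 = -2*7*(-127) + 6 = -14*(-127) + 6 = 1778 + 6 = 1784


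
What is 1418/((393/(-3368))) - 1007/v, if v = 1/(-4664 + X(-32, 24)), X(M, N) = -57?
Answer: 1863564647/393 ≈ 4.7419e+6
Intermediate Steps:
v = -1/4721 (v = 1/(-4664 - 57) = 1/(-4721) = -1/4721 ≈ -0.00021182)
1418/((393/(-3368))) - 1007/v = 1418/((393/(-3368))) - 1007/(-1/4721) = 1418/((393*(-1/3368))) - 1007*(-4721) = 1418/(-393/3368) + 4754047 = 1418*(-3368/393) + 4754047 = -4775824/393 + 4754047 = 1863564647/393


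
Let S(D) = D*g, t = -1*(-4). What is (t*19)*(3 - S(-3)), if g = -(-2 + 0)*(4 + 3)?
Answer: 3420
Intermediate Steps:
g = 14 (g = -(-2)*7 = -1*(-14) = 14)
t = 4
S(D) = 14*D (S(D) = D*14 = 14*D)
(t*19)*(3 - S(-3)) = (4*19)*(3 - 14*(-3)) = 76*(3 - 1*(-42)) = 76*(3 + 42) = 76*45 = 3420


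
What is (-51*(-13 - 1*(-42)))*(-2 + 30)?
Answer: -41412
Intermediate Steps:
(-51*(-13 - 1*(-42)))*(-2 + 30) = -51*(-13 + 42)*28 = -51*29*28 = -1479*28 = -41412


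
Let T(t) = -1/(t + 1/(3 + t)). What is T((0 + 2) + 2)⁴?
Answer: 2401/707281 ≈ 0.0033947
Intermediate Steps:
T((0 + 2) + 2)⁴ = ((-3 - ((0 + 2) + 2))/(1 + ((0 + 2) + 2)² + 3*((0 + 2) + 2)))⁴ = ((-3 - (2 + 2))/(1 + (2 + 2)² + 3*(2 + 2)))⁴ = ((-3 - 1*4)/(1 + 4² + 3*4))⁴ = ((-3 - 4)/(1 + 16 + 12))⁴ = (-7/29)⁴ = 2401/707281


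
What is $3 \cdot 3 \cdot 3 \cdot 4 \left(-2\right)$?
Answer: $-216$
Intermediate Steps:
$3 \cdot 3 \cdot 3 \cdot 4 \left(-2\right) = 9 \cdot 12 \left(-2\right) = 9 \left(-24\right) = -216$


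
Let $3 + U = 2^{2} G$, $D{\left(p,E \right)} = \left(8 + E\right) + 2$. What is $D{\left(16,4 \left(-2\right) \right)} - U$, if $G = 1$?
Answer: $1$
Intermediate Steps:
$D{\left(p,E \right)} = 10 + E$
$U = 1$ ($U = -3 + 2^{2} \cdot 1 = -3 + 4 \cdot 1 = -3 + 4 = 1$)
$D{\left(16,4 \left(-2\right) \right)} - U = \left(10 + 4 \left(-2\right)\right) - 1 = \left(10 - 8\right) - 1 = 2 - 1 = 1$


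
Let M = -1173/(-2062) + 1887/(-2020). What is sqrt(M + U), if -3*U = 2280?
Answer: I*sqrt(824484249378385)/1041310 ≈ 27.575*I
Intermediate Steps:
U = -760 (U = -1/3*2280 = -760)
M = -760767/2082620 (M = -1173*(-1/2062) + 1887*(-1/2020) = 1173/2062 - 1887/2020 = -760767/2082620 ≈ -0.36529)
sqrt(M + U) = sqrt(-760767/2082620 - 760) = sqrt(-1583551967/2082620) = I*sqrt(824484249378385)/1041310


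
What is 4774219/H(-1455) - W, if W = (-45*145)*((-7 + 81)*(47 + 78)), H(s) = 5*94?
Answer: 28372211719/470 ≈ 6.0366e+7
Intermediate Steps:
H(s) = 470
W = -60356250 (W = -482850*125 = -6525*9250 = -60356250)
4774219/H(-1455) - W = 4774219/470 - 1*(-60356250) = 4774219*(1/470) + 60356250 = 4774219/470 + 60356250 = 28372211719/470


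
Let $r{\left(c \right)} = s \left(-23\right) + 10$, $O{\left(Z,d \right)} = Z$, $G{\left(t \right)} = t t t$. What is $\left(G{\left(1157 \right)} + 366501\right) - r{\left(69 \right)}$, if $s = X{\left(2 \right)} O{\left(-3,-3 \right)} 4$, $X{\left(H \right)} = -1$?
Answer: $1549183660$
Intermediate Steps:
$G{\left(t \right)} = t^{3}$ ($G{\left(t \right)} = t t^{2} = t^{3}$)
$s = 12$ ($s = \left(-1\right) \left(-3\right) 4 = 3 \cdot 4 = 12$)
$r{\left(c \right)} = -266$ ($r{\left(c \right)} = 12 \left(-23\right) + 10 = -276 + 10 = -266$)
$\left(G{\left(1157 \right)} + 366501\right) - r{\left(69 \right)} = \left(1157^{3} + 366501\right) - -266 = \left(1548816893 + 366501\right) + 266 = 1549183394 + 266 = 1549183660$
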